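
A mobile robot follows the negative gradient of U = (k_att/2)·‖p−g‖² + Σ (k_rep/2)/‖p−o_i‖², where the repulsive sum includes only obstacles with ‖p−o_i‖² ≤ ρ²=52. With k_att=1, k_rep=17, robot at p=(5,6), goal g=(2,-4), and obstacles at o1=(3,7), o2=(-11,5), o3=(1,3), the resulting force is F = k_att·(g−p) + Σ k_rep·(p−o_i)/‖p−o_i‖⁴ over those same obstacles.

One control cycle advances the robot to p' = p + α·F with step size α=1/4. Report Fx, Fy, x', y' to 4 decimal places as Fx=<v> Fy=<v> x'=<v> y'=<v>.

F_att = 1·(g−p) = 1·(-3,-10) = (-3.0000,-10.0000)
o1: d²=5 ≤ ρ²=52; F_rep = 17·(2,-1)/5² = (1.3600,-0.6800)
o2: d²=257 > ρ²=52 → inactive
o3: d²=25 ≤ ρ²=52; F_rep = 17·(4,3)/25² = (0.1088,0.0816)
F = F_att + ΣF_rep = (-1.5312,-10.5984)
p' = p + 1/4·F = (4.6172,3.3504)

Fx=-1.5312 Fy=-10.5984 x'=4.6172 y'=3.3504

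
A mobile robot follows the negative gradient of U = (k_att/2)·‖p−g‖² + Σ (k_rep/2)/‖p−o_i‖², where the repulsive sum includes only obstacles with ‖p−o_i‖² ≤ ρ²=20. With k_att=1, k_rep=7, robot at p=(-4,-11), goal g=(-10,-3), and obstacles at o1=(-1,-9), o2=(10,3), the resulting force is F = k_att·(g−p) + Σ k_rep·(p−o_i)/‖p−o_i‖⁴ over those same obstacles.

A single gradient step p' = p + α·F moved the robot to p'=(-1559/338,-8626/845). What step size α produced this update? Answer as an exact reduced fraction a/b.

α = 1/10

F_att = 1·(g−p) = 1·(-6,8) = (-6.0000,8.0000)
o1: d²=13 ≤ ρ²=20; F_rep = 7·(-3,-2)/13² = (-0.1243,-0.0828)
o2: d²=392 > ρ²=20 → inactive
F = F_att + ΣF_rep = (-6.1243,7.9172)
Δp = p'−p = (-0.6124,0.7917); α = Δx/Fx = (-207/338) / (-1035/169) = 1/10
check: Δy/Fy = (669/845) / (1338/169) = 1/10 ✓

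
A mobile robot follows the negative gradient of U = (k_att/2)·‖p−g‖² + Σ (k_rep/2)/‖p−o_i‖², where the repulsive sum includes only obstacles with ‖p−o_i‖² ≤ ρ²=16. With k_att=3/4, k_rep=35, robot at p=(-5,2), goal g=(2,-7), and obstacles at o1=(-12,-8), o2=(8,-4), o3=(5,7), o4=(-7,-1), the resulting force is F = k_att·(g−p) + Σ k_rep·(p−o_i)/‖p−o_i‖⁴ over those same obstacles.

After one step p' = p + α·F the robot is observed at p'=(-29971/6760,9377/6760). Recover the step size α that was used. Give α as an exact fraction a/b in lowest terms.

F_att = 3/4·(g−p) = 3/4·(7,-9) = (5.2500,-6.7500)
o1: d²=149 > ρ²=16 → inactive
o2: d²=205 > ρ²=16 → inactive
o3: d²=125 > ρ²=16 → inactive
o4: d²=13 ≤ ρ²=16; F_rep = 35·(2,3)/13² = (0.4142,0.6213)
F = F_att + ΣF_rep = (5.6642,-6.1287)
Δp = p'−p = (0.5664,-0.6129); α = Δx/Fx = (3829/6760) / (3829/676) = 1/10
check: Δy/Fy = (-4143/6760) / (-4143/676) = 1/10 ✓

α = 1/10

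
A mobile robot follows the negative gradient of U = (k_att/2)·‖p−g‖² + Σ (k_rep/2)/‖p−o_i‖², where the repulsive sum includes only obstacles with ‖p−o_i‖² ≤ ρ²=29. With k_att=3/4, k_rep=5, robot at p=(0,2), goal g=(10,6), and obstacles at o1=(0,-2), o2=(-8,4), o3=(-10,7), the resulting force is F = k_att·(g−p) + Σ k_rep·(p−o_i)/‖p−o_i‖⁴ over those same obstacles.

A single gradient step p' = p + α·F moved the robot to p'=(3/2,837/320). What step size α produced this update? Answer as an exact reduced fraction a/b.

F_att = 3/4·(g−p) = 3/4·(10,4) = (7.5000,3.0000)
o1: d²=16 ≤ ρ²=29; F_rep = 5·(0,4)/16² = (0.0000,0.0781)
o2: d²=68 > ρ²=29 → inactive
o3: d²=125 > ρ²=29 → inactive
F = F_att + ΣF_rep = (7.5000,3.0781)
Δp = p'−p = (1.5000,0.6156); α = Δx/Fx = (3/2) / (15/2) = 1/5
check: Δy/Fy = (197/320) / (197/64) = 1/5 ✓

α = 1/5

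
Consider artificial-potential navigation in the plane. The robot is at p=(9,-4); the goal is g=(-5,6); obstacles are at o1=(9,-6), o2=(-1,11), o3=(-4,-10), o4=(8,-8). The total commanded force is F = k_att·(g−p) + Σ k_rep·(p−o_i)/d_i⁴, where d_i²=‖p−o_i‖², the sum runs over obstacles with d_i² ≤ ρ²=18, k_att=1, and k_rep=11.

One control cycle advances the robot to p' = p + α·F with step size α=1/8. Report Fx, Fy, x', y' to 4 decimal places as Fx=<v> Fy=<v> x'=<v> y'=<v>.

F_att = 1·(g−p) = 1·(-14,10) = (-14.0000,10.0000)
o1: d²=4 ≤ ρ²=18; F_rep = 11·(0,2)/4² = (0.0000,1.3750)
o2: d²=325 > ρ²=18 → inactive
o3: d²=205 > ρ²=18 → inactive
o4: d²=17 ≤ ρ²=18; F_rep = 11·(1,4)/17² = (0.0381,0.1522)
F = F_att + ΣF_rep = (-13.9619,11.5272)
p' = p + 1/8·F = (7.2548,-2.5591)

Fx=-13.9619 Fy=11.5272 x'=7.2548 y'=-2.5591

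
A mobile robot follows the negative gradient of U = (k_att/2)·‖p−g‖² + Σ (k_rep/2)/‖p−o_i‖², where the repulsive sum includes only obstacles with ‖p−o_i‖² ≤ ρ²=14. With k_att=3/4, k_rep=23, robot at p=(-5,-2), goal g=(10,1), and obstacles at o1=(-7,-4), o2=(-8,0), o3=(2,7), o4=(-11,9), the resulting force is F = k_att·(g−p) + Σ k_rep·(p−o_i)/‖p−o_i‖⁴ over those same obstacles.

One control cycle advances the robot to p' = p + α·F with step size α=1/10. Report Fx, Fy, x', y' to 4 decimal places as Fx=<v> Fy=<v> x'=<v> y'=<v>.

F_att = 3/4·(g−p) = 3/4·(15,3) = (11.2500,2.2500)
o1: d²=8 ≤ ρ²=14; F_rep = 23·(2,2)/8² = (0.7188,0.7188)
o2: d²=13 ≤ ρ²=14; F_rep = 23·(3,-2)/13² = (0.4083,-0.2722)
o3: d²=130 > ρ²=14 → inactive
o4: d²=157 > ρ²=14 → inactive
F = F_att + ΣF_rep = (12.3770,2.6966)
p' = p + 1/10·F = (-3.7623,-1.7303)

Fx=12.3770 Fy=2.6966 x'=-3.7623 y'=-1.7303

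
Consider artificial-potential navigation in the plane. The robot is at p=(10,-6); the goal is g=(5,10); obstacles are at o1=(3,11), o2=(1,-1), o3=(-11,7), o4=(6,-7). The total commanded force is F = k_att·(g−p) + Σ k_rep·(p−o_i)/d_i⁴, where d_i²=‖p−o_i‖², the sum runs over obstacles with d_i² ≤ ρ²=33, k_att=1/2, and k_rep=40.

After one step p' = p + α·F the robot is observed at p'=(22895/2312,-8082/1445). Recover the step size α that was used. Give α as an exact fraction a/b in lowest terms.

α = 1/20

F_att = 1/2·(g−p) = 1/2·(-5,16) = (-2.5000,8.0000)
o1: d²=338 > ρ²=33 → inactive
o2: d²=106 > ρ²=33 → inactive
o3: d²=610 > ρ²=33 → inactive
o4: d²=17 ≤ ρ²=33; F_rep = 40·(4,1)/17² = (0.5536,0.1384)
F = F_att + ΣF_rep = (-1.9464,8.1384)
Δp = p'−p = (-0.0973,0.4069); α = Δx/Fx = (-225/2312) / (-1125/578) = 1/20
check: Δy/Fy = (588/1445) / (2352/289) = 1/20 ✓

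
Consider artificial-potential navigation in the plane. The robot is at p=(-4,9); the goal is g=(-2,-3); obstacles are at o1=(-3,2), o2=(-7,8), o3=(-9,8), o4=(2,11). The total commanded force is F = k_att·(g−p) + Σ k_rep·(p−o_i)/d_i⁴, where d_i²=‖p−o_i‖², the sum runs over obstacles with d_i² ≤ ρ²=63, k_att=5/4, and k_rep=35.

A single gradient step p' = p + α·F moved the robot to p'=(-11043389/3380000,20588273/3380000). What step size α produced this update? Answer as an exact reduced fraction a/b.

α = 1/5

F_att = 5/4·(g−p) = 5/4·(2,-12) = (2.5000,-15.0000)
o1: d²=50 ≤ ρ²=63; F_rep = 35·(-1,7)/50² = (-0.0140,0.0980)
o2: d²=10 ≤ ρ²=63; F_rep = 35·(3,1)/10² = (1.0500,0.3500)
o3: d²=26 ≤ ρ²=63; F_rep = 35·(5,1)/26² = (0.2589,0.0518)
o4: d²=40 ≤ ρ²=63; F_rep = 35·(-6,-2)/40² = (-0.1313,-0.0437)
F = F_att + ΣF_rep = (3.6636,-14.5440)
Δp = p'−p = (0.7327,-2.9088); α = Δx/Fx = (2476611/3380000) / (2476611/676000) = 1/5
check: Δy/Fy = (-9831727/3380000) / (-9831727/676000) = 1/5 ✓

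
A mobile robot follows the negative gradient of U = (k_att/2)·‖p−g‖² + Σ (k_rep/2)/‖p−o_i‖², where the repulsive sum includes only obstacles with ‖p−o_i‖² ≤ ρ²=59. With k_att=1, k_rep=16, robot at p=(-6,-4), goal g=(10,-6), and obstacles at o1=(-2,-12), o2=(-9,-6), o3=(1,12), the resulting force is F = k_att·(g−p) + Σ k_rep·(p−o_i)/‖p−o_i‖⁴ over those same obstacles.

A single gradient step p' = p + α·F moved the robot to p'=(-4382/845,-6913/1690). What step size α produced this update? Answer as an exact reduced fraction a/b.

α = 1/20

F_att = 1·(g−p) = 1·(16,-2) = (16.0000,-2.0000)
o1: d²=80 > ρ²=59 → inactive
o2: d²=13 ≤ ρ²=59; F_rep = 16·(3,2)/13² = (0.2840,0.1893)
o3: d²=305 > ρ²=59 → inactive
F = F_att + ΣF_rep = (16.2840,-1.8107)
Δp = p'−p = (0.8142,-0.0905); α = Δx/Fx = (688/845) / (2752/169) = 1/20
check: Δy/Fy = (-153/1690) / (-306/169) = 1/20 ✓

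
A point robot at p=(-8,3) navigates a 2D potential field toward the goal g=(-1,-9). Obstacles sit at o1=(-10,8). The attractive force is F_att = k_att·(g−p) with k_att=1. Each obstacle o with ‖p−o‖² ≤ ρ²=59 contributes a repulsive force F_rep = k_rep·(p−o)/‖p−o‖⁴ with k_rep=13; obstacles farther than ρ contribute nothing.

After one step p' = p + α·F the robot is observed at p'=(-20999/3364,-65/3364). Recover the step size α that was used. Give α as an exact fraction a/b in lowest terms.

F_att = 1·(g−p) = 1·(7,-12) = (7.0000,-12.0000)
o1: d²=29 ≤ ρ²=59; F_rep = 13·(2,-5)/29² = (0.0309,-0.0773)
F = F_att + ΣF_rep = (7.0309,-12.0773)
Δp = p'−p = (1.7577,-3.0193); α = Δx/Fx = (5913/3364) / (5913/841) = 1/4
check: Δy/Fy = (-10157/3364) / (-10157/841) = 1/4 ✓

α = 1/4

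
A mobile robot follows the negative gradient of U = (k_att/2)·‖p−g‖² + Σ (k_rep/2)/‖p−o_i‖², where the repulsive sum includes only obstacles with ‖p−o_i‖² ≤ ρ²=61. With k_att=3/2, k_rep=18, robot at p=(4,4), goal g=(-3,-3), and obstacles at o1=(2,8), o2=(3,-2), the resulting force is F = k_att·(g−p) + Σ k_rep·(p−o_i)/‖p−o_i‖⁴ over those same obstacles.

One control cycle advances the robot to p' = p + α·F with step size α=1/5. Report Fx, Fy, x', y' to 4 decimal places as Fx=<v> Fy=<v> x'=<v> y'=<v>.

F_att = 3/2·(g−p) = 3/2·(-7,-7) = (-10.5000,-10.5000)
o1: d²=20 ≤ ρ²=61; F_rep = 18·(2,-4)/20² = (0.0900,-0.1800)
o2: d²=37 ≤ ρ²=61; F_rep = 18·(1,6)/37² = (0.0131,0.0789)
F = F_att + ΣF_rep = (-10.3969,-10.6011)
p' = p + 1/5·F = (1.9206,1.8798)

Fx=-10.3969 Fy=-10.6011 x'=1.9206 y'=1.8798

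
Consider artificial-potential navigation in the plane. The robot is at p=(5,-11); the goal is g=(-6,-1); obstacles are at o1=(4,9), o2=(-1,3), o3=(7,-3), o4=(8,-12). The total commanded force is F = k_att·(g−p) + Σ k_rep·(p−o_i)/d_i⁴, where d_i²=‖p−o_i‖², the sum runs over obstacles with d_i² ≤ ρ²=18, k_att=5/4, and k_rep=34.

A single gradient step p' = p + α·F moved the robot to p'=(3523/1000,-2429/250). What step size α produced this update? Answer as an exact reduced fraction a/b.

F_att = 5/4·(g−p) = 5/4·(-11,10) = (-13.7500,12.5000)
o1: d²=401 > ρ²=18 → inactive
o2: d²=232 > ρ²=18 → inactive
o3: d²=68 > ρ²=18 → inactive
o4: d²=10 ≤ ρ²=18; F_rep = 34·(-3,1)/10² = (-1.0200,0.3400)
F = F_att + ΣF_rep = (-14.7700,12.8400)
Δp = p'−p = (-1.4770,1.2840); α = Δx/Fx = (-1477/1000) / (-1477/100) = 1/10
check: Δy/Fy = (321/250) / (321/25) = 1/10 ✓

α = 1/10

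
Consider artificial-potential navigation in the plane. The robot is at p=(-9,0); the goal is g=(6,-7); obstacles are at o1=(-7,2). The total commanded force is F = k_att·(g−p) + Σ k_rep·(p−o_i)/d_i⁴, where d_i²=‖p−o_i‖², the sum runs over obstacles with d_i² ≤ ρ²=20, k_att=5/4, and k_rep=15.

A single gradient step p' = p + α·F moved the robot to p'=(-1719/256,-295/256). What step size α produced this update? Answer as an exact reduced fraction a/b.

α = 1/8

F_att = 5/4·(g−p) = 5/4·(15,-7) = (18.7500,-8.7500)
o1: d²=8 ≤ ρ²=20; F_rep = 15·(-2,-2)/8² = (-0.4688,-0.4688)
F = F_att + ΣF_rep = (18.2812,-9.2188)
Δp = p'−p = (2.2852,-1.1523); α = Δx/Fx = (585/256) / (585/32) = 1/8
check: Δy/Fy = (-295/256) / (-295/32) = 1/8 ✓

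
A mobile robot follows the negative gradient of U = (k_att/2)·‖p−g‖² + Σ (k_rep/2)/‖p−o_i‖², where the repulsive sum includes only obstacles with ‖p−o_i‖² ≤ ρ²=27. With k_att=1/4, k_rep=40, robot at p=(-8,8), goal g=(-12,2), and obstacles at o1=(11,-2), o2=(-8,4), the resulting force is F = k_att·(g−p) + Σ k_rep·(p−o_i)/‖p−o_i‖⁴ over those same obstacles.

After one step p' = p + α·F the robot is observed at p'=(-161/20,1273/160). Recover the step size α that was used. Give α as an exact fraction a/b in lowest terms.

F_att = 1/4·(g−p) = 1/4·(-4,-6) = (-1.0000,-1.5000)
o1: d²=461 > ρ²=27 → inactive
o2: d²=16 ≤ ρ²=27; F_rep = 40·(0,4)/16² = (0.0000,0.6250)
F = F_att + ΣF_rep = (-1.0000,-0.8750)
Δp = p'−p = (-0.0500,-0.0437); α = Δx/Fx = (-1/20) / (-1) = 1/20
check: Δy/Fy = (-7/160) / (-7/8) = 1/20 ✓

α = 1/20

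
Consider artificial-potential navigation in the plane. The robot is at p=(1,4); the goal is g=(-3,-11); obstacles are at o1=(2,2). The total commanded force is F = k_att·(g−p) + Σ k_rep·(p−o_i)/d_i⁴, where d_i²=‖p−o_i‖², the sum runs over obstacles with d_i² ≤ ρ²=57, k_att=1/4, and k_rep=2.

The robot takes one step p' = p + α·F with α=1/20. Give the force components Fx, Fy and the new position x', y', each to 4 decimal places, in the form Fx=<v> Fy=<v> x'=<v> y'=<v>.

F_att = 1/4·(g−p) = 1/4·(-4,-15) = (-1.0000,-3.7500)
o1: d²=5 ≤ ρ²=57; F_rep = 2·(-1,2)/5² = (-0.0800,0.1600)
F = F_att + ΣF_rep = (-1.0800,-3.5900)
p' = p + 1/20·F = (0.9460,3.8205)

Fx=-1.0800 Fy=-3.5900 x'=0.9460 y'=3.8205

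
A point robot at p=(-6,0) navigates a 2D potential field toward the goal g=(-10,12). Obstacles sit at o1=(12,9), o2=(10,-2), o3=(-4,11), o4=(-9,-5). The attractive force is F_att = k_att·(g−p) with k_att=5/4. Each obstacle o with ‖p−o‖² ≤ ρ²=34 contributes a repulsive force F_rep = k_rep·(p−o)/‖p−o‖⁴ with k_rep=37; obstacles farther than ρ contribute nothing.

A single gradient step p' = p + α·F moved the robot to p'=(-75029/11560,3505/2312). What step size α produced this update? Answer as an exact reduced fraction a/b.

α = 1/10

F_att = 5/4·(g−p) = 5/4·(-4,12) = (-5.0000,15.0000)
o1: d²=405 > ρ²=34 → inactive
o2: d²=260 > ρ²=34 → inactive
o3: d²=125 > ρ²=34 → inactive
o4: d²=34 ≤ ρ²=34; F_rep = 37·(3,5)/34² = (0.0960,0.1600)
F = F_att + ΣF_rep = (-4.9040,15.1600)
Δp = p'−p = (-0.4904,1.5160); α = Δx/Fx = (-5669/11560) / (-5669/1156) = 1/10
check: Δy/Fy = (3505/2312) / (17525/1156) = 1/10 ✓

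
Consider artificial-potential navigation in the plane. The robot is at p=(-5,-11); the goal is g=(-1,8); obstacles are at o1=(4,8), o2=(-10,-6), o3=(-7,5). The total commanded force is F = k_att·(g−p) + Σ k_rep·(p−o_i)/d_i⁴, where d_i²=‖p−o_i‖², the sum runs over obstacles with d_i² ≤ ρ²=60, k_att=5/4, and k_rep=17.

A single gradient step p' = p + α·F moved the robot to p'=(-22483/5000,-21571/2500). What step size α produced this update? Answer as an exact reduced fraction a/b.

α = 1/10

F_att = 5/4·(g−p) = 5/4·(4,19) = (5.0000,23.7500)
o1: d²=442 > ρ²=60 → inactive
o2: d²=50 ≤ ρ²=60; F_rep = 17·(5,-5)/50² = (0.0340,-0.0340)
o3: d²=260 > ρ²=60 → inactive
F = F_att + ΣF_rep = (5.0340,23.7160)
Δp = p'−p = (0.5034,2.3716); α = Δx/Fx = (2517/5000) / (2517/500) = 1/10
check: Δy/Fy = (5929/2500) / (5929/250) = 1/10 ✓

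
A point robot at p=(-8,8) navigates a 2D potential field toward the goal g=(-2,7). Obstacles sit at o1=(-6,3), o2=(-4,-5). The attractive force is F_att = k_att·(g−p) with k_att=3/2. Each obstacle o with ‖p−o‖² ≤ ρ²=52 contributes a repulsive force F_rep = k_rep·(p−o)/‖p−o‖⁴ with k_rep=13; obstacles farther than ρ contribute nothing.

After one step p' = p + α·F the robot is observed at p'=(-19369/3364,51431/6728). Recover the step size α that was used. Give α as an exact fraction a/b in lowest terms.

α = 1/4

F_att = 3/2·(g−p) = 3/2·(6,-1) = (9.0000,-1.5000)
o1: d²=29 ≤ ρ²=52; F_rep = 13·(-2,5)/29² = (-0.0309,0.0773)
o2: d²=185 > ρ²=52 → inactive
F = F_att + ΣF_rep = (8.9691,-1.4227)
Δp = p'−p = (2.2423,-0.3557); α = Δx/Fx = (7543/3364) / (7543/841) = 1/4
check: Δy/Fy = (-2393/6728) / (-2393/1682) = 1/4 ✓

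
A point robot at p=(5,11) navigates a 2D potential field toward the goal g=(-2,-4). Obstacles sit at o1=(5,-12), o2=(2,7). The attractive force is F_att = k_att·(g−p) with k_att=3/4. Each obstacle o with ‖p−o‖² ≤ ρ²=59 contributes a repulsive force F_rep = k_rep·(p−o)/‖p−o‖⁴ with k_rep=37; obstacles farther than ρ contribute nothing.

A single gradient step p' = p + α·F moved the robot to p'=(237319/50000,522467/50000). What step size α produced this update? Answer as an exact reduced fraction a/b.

α = 1/20

F_att = 3/4·(g−p) = 3/4·(-7,-15) = (-5.2500,-11.2500)
o1: d²=529 > ρ²=59 → inactive
o2: d²=25 ≤ ρ²=59; F_rep = 37·(3,4)/25² = (0.1776,0.2368)
F = F_att + ΣF_rep = (-5.0724,-11.0132)
Δp = p'−p = (-0.2536,-0.5507); α = Δx/Fx = (-12681/50000) / (-12681/2500) = 1/20
check: Δy/Fy = (-27533/50000) / (-27533/2500) = 1/20 ✓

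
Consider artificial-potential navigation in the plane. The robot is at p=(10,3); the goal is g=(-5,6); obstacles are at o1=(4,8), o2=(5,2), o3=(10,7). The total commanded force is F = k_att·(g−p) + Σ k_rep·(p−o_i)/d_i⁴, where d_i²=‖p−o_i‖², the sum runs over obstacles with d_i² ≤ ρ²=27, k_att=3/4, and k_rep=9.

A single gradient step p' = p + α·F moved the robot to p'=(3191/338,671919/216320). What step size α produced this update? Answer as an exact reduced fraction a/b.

F_att = 3/4·(g−p) = 3/4·(-15,3) = (-11.2500,2.2500)
o1: d²=61 > ρ²=27 → inactive
o2: d²=26 ≤ ρ²=27; F_rep = 9·(5,1)/26² = (0.0666,0.0133)
o3: d²=16 ≤ ρ²=27; F_rep = 9·(0,-4)/16² = (0.0000,-0.1406)
F = F_att + ΣF_rep = (-11.1834,2.1227)
Δp = p'−p = (-0.5592,0.1061); α = Δx/Fx = (-189/338) / (-1890/169) = 1/20
check: Δy/Fy = (22959/216320) / (22959/10816) = 1/20 ✓

α = 1/20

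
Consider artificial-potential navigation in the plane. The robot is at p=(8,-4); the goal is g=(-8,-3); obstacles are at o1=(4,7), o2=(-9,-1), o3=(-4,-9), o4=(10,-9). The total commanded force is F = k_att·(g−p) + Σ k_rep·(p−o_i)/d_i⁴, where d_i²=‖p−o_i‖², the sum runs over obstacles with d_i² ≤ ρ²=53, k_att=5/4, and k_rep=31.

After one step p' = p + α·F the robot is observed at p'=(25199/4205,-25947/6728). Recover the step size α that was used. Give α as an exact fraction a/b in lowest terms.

F_att = 5/4·(g−p) = 5/4·(-16,1) = (-20.0000,1.2500)
o1: d²=137 > ρ²=53 → inactive
o2: d²=298 > ρ²=53 → inactive
o3: d²=169 > ρ²=53 → inactive
o4: d²=29 ≤ ρ²=53; F_rep = 31·(-2,5)/29² = (-0.0737,0.1843)
F = F_att + ΣF_rep = (-20.0737,1.4343)
Δp = p'−p = (-2.0074,0.1434); α = Δx/Fx = (-8441/4205) / (-16882/841) = 1/10
check: Δy/Fy = (965/6728) / (4825/3364) = 1/10 ✓

α = 1/10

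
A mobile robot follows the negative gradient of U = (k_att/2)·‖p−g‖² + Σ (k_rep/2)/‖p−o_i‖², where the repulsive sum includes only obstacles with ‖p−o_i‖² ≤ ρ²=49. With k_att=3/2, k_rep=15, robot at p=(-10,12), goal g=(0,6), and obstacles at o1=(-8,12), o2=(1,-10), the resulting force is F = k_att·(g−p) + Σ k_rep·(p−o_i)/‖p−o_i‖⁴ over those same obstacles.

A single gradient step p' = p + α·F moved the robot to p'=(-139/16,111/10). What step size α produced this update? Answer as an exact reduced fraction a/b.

α = 1/10

F_att = 3/2·(g−p) = 3/2·(10,-6) = (15.0000,-9.0000)
o1: d²=4 ≤ ρ²=49; F_rep = 15·(-2,0)/4² = (-1.8750,0.0000)
o2: d²=605 > ρ²=49 → inactive
F = F_att + ΣF_rep = (13.1250,-9.0000)
Δp = p'−p = (1.3125,-0.9000); α = Δx/Fx = (21/16) / (105/8) = 1/10
check: Δy/Fy = (-9/10) / (-9) = 1/10 ✓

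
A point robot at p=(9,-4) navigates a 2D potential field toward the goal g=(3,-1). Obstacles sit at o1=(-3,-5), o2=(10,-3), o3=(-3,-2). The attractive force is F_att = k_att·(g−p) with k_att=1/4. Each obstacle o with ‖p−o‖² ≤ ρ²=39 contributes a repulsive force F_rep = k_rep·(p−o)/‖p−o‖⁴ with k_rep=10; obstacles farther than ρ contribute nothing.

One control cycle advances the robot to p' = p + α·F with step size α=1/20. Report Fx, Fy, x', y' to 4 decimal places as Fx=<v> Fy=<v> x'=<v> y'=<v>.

Fx=-4.0000 Fy=-1.7500 x'=8.8000 y'=-4.0875

F_att = 1/4·(g−p) = 1/4·(-6,3) = (-1.5000,0.7500)
o1: d²=145 > ρ²=39 → inactive
o2: d²=2 ≤ ρ²=39; F_rep = 10·(-1,-1)/2² = (-2.5000,-2.5000)
o3: d²=148 > ρ²=39 → inactive
F = F_att + ΣF_rep = (-4.0000,-1.7500)
p' = p + 1/20·F = (8.8000,-4.0875)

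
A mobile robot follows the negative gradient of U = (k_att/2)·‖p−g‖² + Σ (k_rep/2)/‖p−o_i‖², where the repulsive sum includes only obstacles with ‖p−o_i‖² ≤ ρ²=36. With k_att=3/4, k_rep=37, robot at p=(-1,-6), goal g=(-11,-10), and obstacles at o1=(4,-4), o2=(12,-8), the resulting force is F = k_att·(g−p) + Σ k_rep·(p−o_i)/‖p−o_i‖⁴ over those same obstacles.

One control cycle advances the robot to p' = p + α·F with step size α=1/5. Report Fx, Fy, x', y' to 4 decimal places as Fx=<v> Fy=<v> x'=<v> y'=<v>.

F_att = 3/4·(g−p) = 3/4·(-10,-4) = (-7.5000,-3.0000)
o1: d²=29 ≤ ρ²=36; F_rep = 37·(-5,-2)/29² = (-0.2200,-0.0880)
o2: d²=173 > ρ²=36 → inactive
F = F_att + ΣF_rep = (-7.7200,-3.0880)
p' = p + 1/5·F = (-2.5440,-6.6176)

Fx=-7.7200 Fy=-3.0880 x'=-2.5440 y'=-6.6176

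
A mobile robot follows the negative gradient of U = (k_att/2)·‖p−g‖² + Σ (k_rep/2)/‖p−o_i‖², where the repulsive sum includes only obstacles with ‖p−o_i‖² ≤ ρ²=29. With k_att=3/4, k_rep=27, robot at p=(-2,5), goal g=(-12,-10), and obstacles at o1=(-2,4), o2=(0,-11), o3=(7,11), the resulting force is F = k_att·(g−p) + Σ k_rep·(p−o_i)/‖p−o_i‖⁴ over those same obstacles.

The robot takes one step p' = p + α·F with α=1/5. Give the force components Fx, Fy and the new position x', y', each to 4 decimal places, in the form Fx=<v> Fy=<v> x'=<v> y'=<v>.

F_att = 3/4·(g−p) = 3/4·(-10,-15) = (-7.5000,-11.2500)
o1: d²=1 ≤ ρ²=29; F_rep = 27·(0,1)/1² = (0.0000,27.0000)
o2: d²=260 > ρ²=29 → inactive
o3: d²=117 > ρ²=29 → inactive
F = F_att + ΣF_rep = (-7.5000,15.7500)
p' = p + 1/5·F = (-3.5000,8.1500)

Fx=-7.5000 Fy=15.7500 x'=-3.5000 y'=8.1500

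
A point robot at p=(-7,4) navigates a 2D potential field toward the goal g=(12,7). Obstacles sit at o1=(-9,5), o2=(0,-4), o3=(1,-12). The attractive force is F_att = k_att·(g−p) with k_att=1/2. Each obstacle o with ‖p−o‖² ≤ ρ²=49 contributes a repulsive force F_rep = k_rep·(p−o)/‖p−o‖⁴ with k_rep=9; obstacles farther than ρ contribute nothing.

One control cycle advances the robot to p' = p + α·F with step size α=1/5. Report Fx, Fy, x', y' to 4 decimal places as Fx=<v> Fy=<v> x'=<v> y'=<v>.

F_att = 1/2·(g−p) = 1/2·(19,3) = (9.5000,1.5000)
o1: d²=5 ≤ ρ²=49; F_rep = 9·(2,-1)/5² = (0.7200,-0.3600)
o2: d²=113 > ρ²=49 → inactive
o3: d²=320 > ρ²=49 → inactive
F = F_att + ΣF_rep = (10.2200,1.1400)
p' = p + 1/5·F = (-4.9560,4.2280)

Fx=10.2200 Fy=1.1400 x'=-4.9560 y'=4.2280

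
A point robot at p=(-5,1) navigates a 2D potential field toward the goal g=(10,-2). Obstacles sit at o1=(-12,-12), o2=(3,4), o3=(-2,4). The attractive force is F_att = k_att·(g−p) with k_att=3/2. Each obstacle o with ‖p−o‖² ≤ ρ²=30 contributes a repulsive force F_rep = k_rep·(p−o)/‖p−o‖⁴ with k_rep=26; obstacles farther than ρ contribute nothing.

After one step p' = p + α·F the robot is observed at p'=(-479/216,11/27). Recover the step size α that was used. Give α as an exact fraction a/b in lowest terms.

α = 1/8

F_att = 3/2·(g−p) = 3/2·(15,-3) = (22.5000,-4.5000)
o1: d²=218 > ρ²=30 → inactive
o2: d²=73 > ρ²=30 → inactive
o3: d²=18 ≤ ρ²=30; F_rep = 26·(-3,-3)/18² = (-0.2407,-0.2407)
F = F_att + ΣF_rep = (22.2593,-4.7407)
Δp = p'−p = (2.7824,-0.5926); α = Δx/Fx = (601/216) / (601/27) = 1/8
check: Δy/Fy = (-16/27) / (-128/27) = 1/8 ✓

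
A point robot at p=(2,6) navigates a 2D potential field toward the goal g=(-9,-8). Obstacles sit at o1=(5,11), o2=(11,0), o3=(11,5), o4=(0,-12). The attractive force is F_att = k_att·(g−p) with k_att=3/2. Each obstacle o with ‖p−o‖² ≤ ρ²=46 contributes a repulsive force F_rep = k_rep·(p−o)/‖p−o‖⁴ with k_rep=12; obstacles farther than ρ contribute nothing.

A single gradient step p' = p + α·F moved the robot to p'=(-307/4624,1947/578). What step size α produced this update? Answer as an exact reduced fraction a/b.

F_att = 3/2·(g−p) = 3/2·(-11,-14) = (-16.5000,-21.0000)
o1: d²=34 ≤ ρ²=46; F_rep = 12·(-3,-5)/34² = (-0.0311,-0.0519)
o2: d²=117 > ρ²=46 → inactive
o3: d²=82 > ρ²=46 → inactive
o4: d²=328 > ρ²=46 → inactive
F = F_att + ΣF_rep = (-16.5311,-21.0519)
Δp = p'−p = (-2.0664,-2.6315); α = Δx/Fx = (-9555/4624) / (-9555/578) = 1/8
check: Δy/Fy = (-1521/578) / (-6084/289) = 1/8 ✓

α = 1/8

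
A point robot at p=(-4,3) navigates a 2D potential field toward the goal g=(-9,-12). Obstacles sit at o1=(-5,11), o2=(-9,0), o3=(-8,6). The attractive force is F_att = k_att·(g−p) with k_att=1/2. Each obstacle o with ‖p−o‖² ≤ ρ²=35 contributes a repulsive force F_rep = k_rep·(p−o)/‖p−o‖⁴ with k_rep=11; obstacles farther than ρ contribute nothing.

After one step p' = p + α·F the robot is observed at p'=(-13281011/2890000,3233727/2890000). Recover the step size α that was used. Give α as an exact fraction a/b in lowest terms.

F_att = 1/2·(g−p) = 1/2·(-5,-15) = (-2.5000,-7.5000)
o1: d²=65 > ρ²=35 → inactive
o2: d²=34 ≤ ρ²=35; F_rep = 11·(5,3)/34² = (0.0476,0.0285)
o3: d²=25 ≤ ρ²=35; F_rep = 11·(4,-3)/25² = (0.0704,-0.0528)
F = F_att + ΣF_rep = (-2.3820,-7.5243)
Δp = p'−p = (-0.5955,-1.8811); α = Δx/Fx = (-1721011/2890000) / (-1721011/722500) = 1/4
check: Δy/Fy = (-5436273/2890000) / (-5436273/722500) = 1/4 ✓

α = 1/4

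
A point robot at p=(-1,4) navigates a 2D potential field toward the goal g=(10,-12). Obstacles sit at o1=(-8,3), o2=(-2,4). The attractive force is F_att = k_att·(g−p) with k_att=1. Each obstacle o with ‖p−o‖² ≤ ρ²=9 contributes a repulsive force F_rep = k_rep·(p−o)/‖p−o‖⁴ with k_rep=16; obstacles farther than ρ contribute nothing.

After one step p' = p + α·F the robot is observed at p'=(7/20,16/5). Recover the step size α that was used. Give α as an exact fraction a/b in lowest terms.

F_att = 1·(g−p) = 1·(11,-16) = (11.0000,-16.0000)
o1: d²=50 > ρ²=9 → inactive
o2: d²=1 ≤ ρ²=9; F_rep = 16·(1,0)/1² = (16.0000,0.0000)
F = F_att + ΣF_rep = (27.0000,-16.0000)
Δp = p'−p = (1.3500,-0.8000); α = Δx/Fx = (27/20) / (27) = 1/20
check: Δy/Fy = (-4/5) / (-16) = 1/20 ✓

α = 1/20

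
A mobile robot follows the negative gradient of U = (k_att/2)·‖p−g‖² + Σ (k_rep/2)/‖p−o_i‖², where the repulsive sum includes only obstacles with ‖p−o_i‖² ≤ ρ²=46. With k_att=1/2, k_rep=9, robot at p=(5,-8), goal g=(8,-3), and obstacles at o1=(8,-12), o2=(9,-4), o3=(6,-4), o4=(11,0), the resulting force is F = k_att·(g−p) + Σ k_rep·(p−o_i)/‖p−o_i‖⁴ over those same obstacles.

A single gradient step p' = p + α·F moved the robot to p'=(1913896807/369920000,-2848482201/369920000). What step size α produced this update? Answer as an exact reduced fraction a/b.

α = 1/8

F_att = 1/2·(g−p) = 1/2·(3,5) = (1.5000,2.5000)
o1: d²=25 ≤ ρ²=46; F_rep = 9·(-3,4)/25² = (-0.0432,0.0576)
o2: d²=32 ≤ ρ²=46; F_rep = 9·(-4,-4)/32² = (-0.0352,-0.0352)
o3: d²=17 ≤ ρ²=46; F_rep = 9·(-1,-4)/17² = (-0.0311,-0.1246)
o4: d²=100 > ρ²=46 → inactive
F = F_att + ΣF_rep = (1.3905,2.3979)
Δp = p'−p = (0.1738,0.2997); α = Δx/Fx = (64296807/369920000) / (64296807/46240000) = 1/8
check: Δy/Fy = (110877799/369920000) / (110877799/46240000) = 1/8 ✓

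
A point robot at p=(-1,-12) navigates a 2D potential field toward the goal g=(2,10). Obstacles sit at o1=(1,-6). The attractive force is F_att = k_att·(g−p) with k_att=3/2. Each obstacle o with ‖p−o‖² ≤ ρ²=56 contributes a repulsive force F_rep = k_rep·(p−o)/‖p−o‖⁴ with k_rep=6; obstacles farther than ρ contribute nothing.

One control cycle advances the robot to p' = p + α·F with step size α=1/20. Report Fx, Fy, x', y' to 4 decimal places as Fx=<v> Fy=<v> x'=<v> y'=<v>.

Fx=4.4925 Fy=32.9775 x'=-0.7754 y'=-10.3511

F_att = 3/2·(g−p) = 3/2·(3,22) = (4.5000,33.0000)
o1: d²=40 ≤ ρ²=56; F_rep = 6·(-2,-6)/40² = (-0.0075,-0.0225)
F = F_att + ΣF_rep = (4.4925,32.9775)
p' = p + 1/20·F = (-0.7754,-10.3511)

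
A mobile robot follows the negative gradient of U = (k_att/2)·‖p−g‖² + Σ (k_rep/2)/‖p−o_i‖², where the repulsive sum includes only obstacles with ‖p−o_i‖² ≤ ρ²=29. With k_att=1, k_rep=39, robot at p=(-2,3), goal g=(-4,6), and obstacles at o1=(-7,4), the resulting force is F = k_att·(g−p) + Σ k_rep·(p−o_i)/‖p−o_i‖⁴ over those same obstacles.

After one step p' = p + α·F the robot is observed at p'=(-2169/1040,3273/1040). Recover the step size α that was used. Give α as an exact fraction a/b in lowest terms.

F_att = 1·(g−p) = 1·(-2,3) = (-2.0000,3.0000)
o1: d²=26 ≤ ρ²=29; F_rep = 39·(5,-1)/26² = (0.2885,-0.0577)
F = F_att + ΣF_rep = (-1.7115,2.9423)
Δp = p'−p = (-0.0856,0.1471); α = Δx/Fx = (-89/1040) / (-89/52) = 1/20
check: Δy/Fy = (153/1040) / (153/52) = 1/20 ✓

α = 1/20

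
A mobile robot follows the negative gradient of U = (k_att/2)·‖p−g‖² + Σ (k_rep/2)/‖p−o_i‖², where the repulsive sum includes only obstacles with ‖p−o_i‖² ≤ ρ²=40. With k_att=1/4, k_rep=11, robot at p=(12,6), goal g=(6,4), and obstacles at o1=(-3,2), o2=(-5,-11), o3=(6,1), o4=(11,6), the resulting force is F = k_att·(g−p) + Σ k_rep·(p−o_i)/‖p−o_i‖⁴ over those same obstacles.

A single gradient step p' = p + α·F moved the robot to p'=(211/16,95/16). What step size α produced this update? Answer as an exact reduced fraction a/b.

α = 1/8

F_att = 1/4·(g−p) = 1/4·(-6,-2) = (-1.5000,-0.5000)
o1: d²=241 > ρ²=40 → inactive
o2: d²=578 > ρ²=40 → inactive
o3: d²=61 > ρ²=40 → inactive
o4: d²=1 ≤ ρ²=40; F_rep = 11·(1,0)/1² = (11.0000,0.0000)
F = F_att + ΣF_rep = (9.5000,-0.5000)
Δp = p'−p = (1.1875,-0.0625); α = Δx/Fx = (19/16) / (19/2) = 1/8
check: Δy/Fy = (-1/16) / (-1/2) = 1/8 ✓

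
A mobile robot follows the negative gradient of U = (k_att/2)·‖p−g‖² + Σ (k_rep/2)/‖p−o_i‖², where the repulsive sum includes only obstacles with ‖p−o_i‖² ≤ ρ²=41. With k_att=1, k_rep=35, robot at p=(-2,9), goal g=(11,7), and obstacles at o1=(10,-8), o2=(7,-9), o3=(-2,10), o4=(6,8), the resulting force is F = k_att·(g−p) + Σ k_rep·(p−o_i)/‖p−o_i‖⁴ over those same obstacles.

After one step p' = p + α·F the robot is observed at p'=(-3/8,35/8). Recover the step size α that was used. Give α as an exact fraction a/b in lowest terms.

α = 1/8

F_att = 1·(g−p) = 1·(13,-2) = (13.0000,-2.0000)
o1: d²=433 > ρ²=41 → inactive
o2: d²=405 > ρ²=41 → inactive
o3: d²=1 ≤ ρ²=41; F_rep = 35·(0,-1)/1² = (0.0000,-35.0000)
o4: d²=65 > ρ²=41 → inactive
F = F_att + ΣF_rep = (13.0000,-37.0000)
Δp = p'−p = (1.6250,-4.6250); α = Δx/Fx = (13/8) / (13) = 1/8
check: Δy/Fy = (-37/8) / (-37) = 1/8 ✓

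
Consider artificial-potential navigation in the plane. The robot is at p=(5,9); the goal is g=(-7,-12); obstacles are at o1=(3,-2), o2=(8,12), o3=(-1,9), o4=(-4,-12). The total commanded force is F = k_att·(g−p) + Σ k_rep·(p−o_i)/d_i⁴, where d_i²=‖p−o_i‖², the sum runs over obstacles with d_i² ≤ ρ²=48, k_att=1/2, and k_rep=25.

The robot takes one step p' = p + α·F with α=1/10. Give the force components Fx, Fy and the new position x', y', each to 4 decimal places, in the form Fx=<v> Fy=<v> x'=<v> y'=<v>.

Fx=-6.1157 Fy=-10.7315 x'=4.3884 y'=7.9269

F_att = 1/2·(g−p) = 1/2·(-12,-21) = (-6.0000,-10.5000)
o1: d²=125 > ρ²=48 → inactive
o2: d²=18 ≤ ρ²=48; F_rep = 25·(-3,-3)/18² = (-0.2315,-0.2315)
o3: d²=36 ≤ ρ²=48; F_rep = 25·(6,0)/36² = (0.1157,0.0000)
o4: d²=522 > ρ²=48 → inactive
F = F_att + ΣF_rep = (-6.1157,-10.7315)
p' = p + 1/10·F = (4.3884,7.9269)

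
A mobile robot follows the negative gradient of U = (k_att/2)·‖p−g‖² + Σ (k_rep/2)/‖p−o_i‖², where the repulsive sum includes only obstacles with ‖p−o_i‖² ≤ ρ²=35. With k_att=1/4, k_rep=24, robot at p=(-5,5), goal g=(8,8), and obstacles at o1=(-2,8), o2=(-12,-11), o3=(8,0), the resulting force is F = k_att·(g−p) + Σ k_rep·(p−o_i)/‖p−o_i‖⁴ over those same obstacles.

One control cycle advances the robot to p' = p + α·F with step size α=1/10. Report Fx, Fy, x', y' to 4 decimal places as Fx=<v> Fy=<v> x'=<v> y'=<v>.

Fx=3.0278 Fy=0.5278 x'=-4.6972 y'=5.0528

F_att = 1/4·(g−p) = 1/4·(13,3) = (3.2500,0.7500)
o1: d²=18 ≤ ρ²=35; F_rep = 24·(-3,-3)/18² = (-0.2222,-0.2222)
o2: d²=305 > ρ²=35 → inactive
o3: d²=194 > ρ²=35 → inactive
F = F_att + ΣF_rep = (3.0278,0.5278)
p' = p + 1/10·F = (-4.6972,5.0528)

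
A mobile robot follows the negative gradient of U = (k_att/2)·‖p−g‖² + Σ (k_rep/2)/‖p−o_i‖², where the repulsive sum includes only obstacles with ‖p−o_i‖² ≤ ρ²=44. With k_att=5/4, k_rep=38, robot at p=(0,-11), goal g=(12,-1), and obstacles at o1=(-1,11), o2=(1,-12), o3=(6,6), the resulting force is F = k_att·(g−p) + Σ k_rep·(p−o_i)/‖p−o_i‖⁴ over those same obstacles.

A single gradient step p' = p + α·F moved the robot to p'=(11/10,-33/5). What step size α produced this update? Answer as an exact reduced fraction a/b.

F_att = 5/4·(g−p) = 5/4·(12,10) = (15.0000,12.5000)
o1: d²=485 > ρ²=44 → inactive
o2: d²=2 ≤ ρ²=44; F_rep = 38·(-1,1)/2² = (-9.5000,9.5000)
o3: d²=325 > ρ²=44 → inactive
F = F_att + ΣF_rep = (5.5000,22.0000)
Δp = p'−p = (1.1000,4.4000); α = Δx/Fx = (11/10) / (11/2) = 1/5
check: Δy/Fy = (22/5) / (22) = 1/5 ✓

α = 1/5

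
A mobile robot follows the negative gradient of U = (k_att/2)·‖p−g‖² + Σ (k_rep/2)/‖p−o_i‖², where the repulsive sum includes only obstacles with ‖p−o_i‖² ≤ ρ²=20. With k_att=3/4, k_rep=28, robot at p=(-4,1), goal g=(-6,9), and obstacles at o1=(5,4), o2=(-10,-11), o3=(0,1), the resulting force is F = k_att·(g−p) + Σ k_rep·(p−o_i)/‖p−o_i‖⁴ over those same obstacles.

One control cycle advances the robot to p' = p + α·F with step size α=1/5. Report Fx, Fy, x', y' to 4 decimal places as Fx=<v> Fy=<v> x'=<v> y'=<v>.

F_att = 3/4·(g−p) = 3/4·(-2,8) = (-1.5000,6.0000)
o1: d²=90 > ρ²=20 → inactive
o2: d²=180 > ρ²=20 → inactive
o3: d²=16 ≤ ρ²=20; F_rep = 28·(-4,0)/16² = (-0.4375,0.0000)
F = F_att + ΣF_rep = (-1.9375,6.0000)
p' = p + 1/5·F = (-4.3875,2.2000)

Fx=-1.9375 Fy=6.0000 x'=-4.3875 y'=2.2000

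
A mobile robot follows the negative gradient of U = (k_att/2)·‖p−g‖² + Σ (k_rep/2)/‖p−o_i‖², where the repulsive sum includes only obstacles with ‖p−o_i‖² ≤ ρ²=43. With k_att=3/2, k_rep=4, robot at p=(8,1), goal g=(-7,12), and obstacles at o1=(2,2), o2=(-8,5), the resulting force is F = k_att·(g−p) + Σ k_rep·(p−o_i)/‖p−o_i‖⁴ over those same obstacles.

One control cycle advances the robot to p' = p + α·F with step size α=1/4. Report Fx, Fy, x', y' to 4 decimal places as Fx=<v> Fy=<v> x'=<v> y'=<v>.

Fx=-22.4825 Fy=16.4971 x'=2.3794 y'=5.1243

F_att = 3/2·(g−p) = 3/2·(-15,11) = (-22.5000,16.5000)
o1: d²=37 ≤ ρ²=43; F_rep = 4·(6,-1)/37² = (0.0175,-0.0029)
o2: d²=272 > ρ²=43 → inactive
F = F_att + ΣF_rep = (-22.4825,16.4971)
p' = p + 1/4·F = (2.3794,5.1243)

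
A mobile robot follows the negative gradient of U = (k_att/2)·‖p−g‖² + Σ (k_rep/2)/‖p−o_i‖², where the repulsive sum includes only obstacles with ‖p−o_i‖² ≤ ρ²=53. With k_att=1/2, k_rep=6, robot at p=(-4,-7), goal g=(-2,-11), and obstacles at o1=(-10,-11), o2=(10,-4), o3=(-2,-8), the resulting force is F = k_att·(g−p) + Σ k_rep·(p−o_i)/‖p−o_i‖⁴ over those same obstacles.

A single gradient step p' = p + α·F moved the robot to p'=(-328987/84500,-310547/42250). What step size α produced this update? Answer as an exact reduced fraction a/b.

α = 1/5

F_att = 1/2·(g−p) = 1/2·(2,-4) = (1.0000,-2.0000)
o1: d²=52 ≤ ρ²=53; F_rep = 6·(6,4)/52² = (0.0133,0.0089)
o2: d²=205 > ρ²=53 → inactive
o3: d²=5 ≤ ρ²=53; F_rep = 6·(-2,1)/5² = (-0.4800,0.2400)
F = F_att + ΣF_rep = (0.5333,-1.7511)
Δp = p'−p = (0.1067,-0.3502); α = Δx/Fx = (9013/84500) / (9013/16900) = 1/5
check: Δy/Fy = (-14797/42250) / (-14797/8450) = 1/5 ✓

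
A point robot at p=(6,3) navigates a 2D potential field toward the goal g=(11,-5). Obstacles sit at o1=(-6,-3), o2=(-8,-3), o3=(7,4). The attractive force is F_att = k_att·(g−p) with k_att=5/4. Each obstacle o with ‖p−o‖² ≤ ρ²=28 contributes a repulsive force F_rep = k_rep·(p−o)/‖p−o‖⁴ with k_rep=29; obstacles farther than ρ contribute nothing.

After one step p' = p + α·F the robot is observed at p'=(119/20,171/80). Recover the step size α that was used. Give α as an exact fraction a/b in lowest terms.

α = 1/20

F_att = 5/4·(g−p) = 5/4·(5,-8) = (6.2500,-10.0000)
o1: d²=180 > ρ²=28 → inactive
o2: d²=232 > ρ²=28 → inactive
o3: d²=2 ≤ ρ²=28; F_rep = 29·(-1,-1)/2² = (-7.2500,-7.2500)
F = F_att + ΣF_rep = (-1.0000,-17.2500)
Δp = p'−p = (-0.0500,-0.8625); α = Δx/Fx = (-1/20) / (-1) = 1/20
check: Δy/Fy = (-69/80) / (-69/4) = 1/20 ✓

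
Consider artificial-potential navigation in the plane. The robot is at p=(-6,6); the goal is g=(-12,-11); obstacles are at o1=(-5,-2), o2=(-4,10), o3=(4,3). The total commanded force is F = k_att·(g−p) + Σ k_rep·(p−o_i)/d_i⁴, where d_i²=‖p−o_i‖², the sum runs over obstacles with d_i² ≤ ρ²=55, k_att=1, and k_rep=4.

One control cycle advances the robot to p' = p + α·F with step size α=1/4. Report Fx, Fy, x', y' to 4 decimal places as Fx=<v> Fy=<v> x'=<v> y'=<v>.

Fx=-6.0200 Fy=-17.0400 x'=-7.5050 y'=1.7400

F_att = 1·(g−p) = 1·(-6,-17) = (-6.0000,-17.0000)
o1: d²=65 > ρ²=55 → inactive
o2: d²=20 ≤ ρ²=55; F_rep = 4·(-2,-4)/20² = (-0.0200,-0.0400)
o3: d²=109 > ρ²=55 → inactive
F = F_att + ΣF_rep = (-6.0200,-17.0400)
p' = p + 1/4·F = (-7.5050,1.7400)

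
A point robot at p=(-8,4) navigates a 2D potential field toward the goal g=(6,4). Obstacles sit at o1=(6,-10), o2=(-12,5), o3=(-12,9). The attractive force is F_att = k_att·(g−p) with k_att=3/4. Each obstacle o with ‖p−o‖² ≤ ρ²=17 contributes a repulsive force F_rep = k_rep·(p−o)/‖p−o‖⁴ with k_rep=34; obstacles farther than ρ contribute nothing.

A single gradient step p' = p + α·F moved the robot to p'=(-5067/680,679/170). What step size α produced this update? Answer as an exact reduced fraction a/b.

α = 1/20

F_att = 3/4·(g−p) = 3/4·(14,0) = (10.5000,0.0000)
o1: d²=392 > ρ²=17 → inactive
o2: d²=17 ≤ ρ²=17; F_rep = 34·(4,-1)/17² = (0.4706,-0.1176)
o3: d²=41 > ρ²=17 → inactive
F = F_att + ΣF_rep = (10.9706,-0.1176)
Δp = p'−p = (0.5485,-0.0059); α = Δx/Fx = (373/680) / (373/34) = 1/20
check: Δy/Fy = (-1/170) / (-2/17) = 1/20 ✓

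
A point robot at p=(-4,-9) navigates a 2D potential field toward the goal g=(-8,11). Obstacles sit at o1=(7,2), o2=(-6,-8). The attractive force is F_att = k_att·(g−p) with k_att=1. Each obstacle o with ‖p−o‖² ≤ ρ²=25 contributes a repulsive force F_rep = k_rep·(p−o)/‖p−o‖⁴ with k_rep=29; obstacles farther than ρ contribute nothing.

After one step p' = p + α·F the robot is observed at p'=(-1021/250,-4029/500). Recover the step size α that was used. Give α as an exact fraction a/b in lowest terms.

F_att = 1·(g−p) = 1·(-4,20) = (-4.0000,20.0000)
o1: d²=242 > ρ²=25 → inactive
o2: d²=5 ≤ ρ²=25; F_rep = 29·(2,-1)/5² = (2.3200,-1.1600)
F = F_att + ΣF_rep = (-1.6800,18.8400)
Δp = p'−p = (-0.0840,0.9420); α = Δx/Fx = (-21/250) / (-42/25) = 1/20
check: Δy/Fy = (471/500) / (471/25) = 1/20 ✓

α = 1/20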